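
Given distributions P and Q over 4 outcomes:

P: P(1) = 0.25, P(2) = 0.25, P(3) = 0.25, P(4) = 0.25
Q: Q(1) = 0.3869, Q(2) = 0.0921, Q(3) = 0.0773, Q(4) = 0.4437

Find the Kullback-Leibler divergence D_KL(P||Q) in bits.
0.4191 bits

D_KL(P||Q) = Σ P(x) log₂(P(x)/Q(x))

Computing term by term:
  P(1)·log₂(P(1)/Q(1)) = 0.25·log₂(0.25/0.3869) = -0.15751
  P(2)·log₂(P(2)/Q(2)) = 0.25·log₂(0.25/0.0921) = 0.36016
  P(3)·log₂(P(3)/Q(3)) = 0.25·log₂(0.25/0.0773) = 0.42335
  P(4)·log₂(P(4)/Q(4)) = 0.25·log₂(0.25/0.4437) = -0.20691

D_KL(P||Q) = -0.15751 + 0.36016 + 0.42335 - 0.20691 = 0.41909 ≈ 0.4191 bits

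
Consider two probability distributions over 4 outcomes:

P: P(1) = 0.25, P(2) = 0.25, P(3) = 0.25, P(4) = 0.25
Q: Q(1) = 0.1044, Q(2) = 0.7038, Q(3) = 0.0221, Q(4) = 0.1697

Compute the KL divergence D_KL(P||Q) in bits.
0.9563 bits

D_KL(P||Q) = Σ P(x) log₂(P(x)/Q(x))

Computing term by term:
  P(1)·log₂(P(1)/Q(1)) = 0.25·log₂(0.25/0.1044) = 0.31495
  P(2)·log₂(P(2)/Q(2)) = 0.25·log₂(0.25/0.7038) = -0.37331
  P(3)·log₂(P(3)/Q(3)) = 0.25·log₂(0.25/0.0221) = 0.87495
  P(4)·log₂(P(4)/Q(4)) = 0.25·log₂(0.25/0.1697) = 0.13974

D_KL(P||Q) = 0.31495 - 0.37331 + 0.87495 + 0.13974 = 0.95633 ≈ 0.9563 bits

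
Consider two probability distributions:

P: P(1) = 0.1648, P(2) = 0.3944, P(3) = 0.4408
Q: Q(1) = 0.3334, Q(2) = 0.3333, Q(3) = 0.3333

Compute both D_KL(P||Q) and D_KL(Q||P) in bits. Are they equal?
D_KL(P||Q) = 0.1060 bits, D_KL(Q||P) = 0.1236 bits. No, they are not equal.

D_KL(P||Q) = Σ P(x) log₂(P(x)/Q(x))

Computing term by term:
  P(1)·log₂(P(1)/Q(1)) = 0.1648·log₂(0.1648/0.3334) = -0.16753
  P(2)·log₂(P(2)/Q(2)) = 0.3944·log₂(0.3944/0.3333) = 0.09578
  P(3)·log₂(P(3)/Q(3)) = 0.4408·log₂(0.4408/0.3333) = 0.17778

D_KL(P||Q) = -0.16753 + 0.09578 + 0.17778 = 0.10603 ≈ 0.1060 bits

D_KL(Q||P) = Σ Q(x) log₂(Q(x)/P(x))

Computing term by term:
  Q(1)·log₂(Q(1)/P(1)) = 0.3334·log₂(0.3334/0.1648) = 0.33891
  Q(2)·log₂(Q(2)/P(2)) = 0.3333·log₂(0.3333/0.3944) = -0.08094
  Q(3)·log₂(Q(3)/P(3)) = 0.3333·log₂(0.3333/0.4408) = -0.13442

D_KL(Q||P) = 0.33891 - 0.08094 - 0.13442 = 0.12355 ≈ 0.1236 bits

These are NOT equal (difference: 0.0176 bits). KL divergence is asymmetric: D_KL(P||Q) ≠ D_KL(Q||P) in general.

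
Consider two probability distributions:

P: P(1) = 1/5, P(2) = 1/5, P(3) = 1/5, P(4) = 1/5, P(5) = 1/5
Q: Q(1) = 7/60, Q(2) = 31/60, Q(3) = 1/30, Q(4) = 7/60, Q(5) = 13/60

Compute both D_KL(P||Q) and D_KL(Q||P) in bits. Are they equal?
D_KL(P||Q) = 0.5311 bits, D_KL(Q||P) = 0.4649 bits. No, they are not equal.

D_KL(P||Q) = Σ P(x) log₂(P(x)/Q(x))

Computing term by term:
  P(1)·log₂(P(1)/Q(1)) = (1/5)·log₂((1/5)/(7/60)) = 0.15552
  P(2)·log₂(P(2)/Q(2)) = (1/5)·log₂((1/5)/(31/60)) = -0.27385
  P(3)·log₂(P(3)/Q(3)) = (1/5)·log₂((1/5)/(1/30)) = 0.51699
  P(4)·log₂(P(4)/Q(4)) = (1/5)·log₂((1/5)/(7/60)) = 0.15552
  P(5)·log₂(P(5)/Q(5)) = (1/5)·log₂((1/5)/(13/60)) = -0.02310

D_KL(P||Q) = 0.15552 - 0.27385 + 0.51699 + 0.15552 - 0.02310 = 0.53108 ≈ 0.5311 bits

D_KL(Q||P) = Σ Q(x) log₂(Q(x)/P(x))

Computing term by term:
  Q(1)·log₂(Q(1)/P(1)) = (7/60)·log₂((7/60)/(1/5)) = -0.09072
  Q(2)·log₂(Q(2)/P(2)) = (31/60)·log₂((31/60)/(1/5)) = 0.70744
  Q(3)·log₂(Q(3)/P(3)) = (1/30)·log₂((1/30)/(1/5)) = -0.08617
  Q(4)·log₂(Q(4)/P(4)) = (7/60)·log₂((7/60)/(1/5)) = -0.09072
  Q(5)·log₂(Q(5)/P(5)) = (13/60)·log₂((13/60)/(1/5)) = 0.02502

D_KL(Q||P) = -0.09072 + 0.70744 - 0.08617 - 0.09072 + 0.02502 = 0.46485 ≈ 0.4649 bits

These are NOT equal (difference: 0.0662 bits). KL divergence is asymmetric: D_KL(P||Q) ≠ D_KL(Q||P) in general.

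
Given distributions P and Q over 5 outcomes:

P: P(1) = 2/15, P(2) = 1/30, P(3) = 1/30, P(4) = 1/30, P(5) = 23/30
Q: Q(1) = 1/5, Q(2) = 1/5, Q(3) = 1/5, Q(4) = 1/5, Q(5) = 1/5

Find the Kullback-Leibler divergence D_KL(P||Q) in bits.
1.1498 bits

D_KL(P||Q) = Σ P(x) log₂(P(x)/Q(x))

Computing term by term:
  P(1)·log₂(P(1)/Q(1)) = (2/15)·log₂((2/15)/(1/5)) = -0.07800
  P(2)·log₂(P(2)/Q(2)) = (1/30)·log₂((1/30)/(1/5)) = -0.08617
  P(3)·log₂(P(3)/Q(3)) = (1/30)·log₂((1/30)/(1/5)) = -0.08617
  P(4)·log₂(P(4)/Q(4)) = (1/30)·log₂((1/30)/(1/5)) = -0.08617
  P(5)·log₂(P(5)/Q(5)) = (23/30)·log₂((23/30)/(1/5)) = 1.48626

D_KL(P||Q) = -0.07800 - 0.08617 - 0.08617 - 0.08617 + 1.48626 = 1.14975 ≈ 1.1498 bits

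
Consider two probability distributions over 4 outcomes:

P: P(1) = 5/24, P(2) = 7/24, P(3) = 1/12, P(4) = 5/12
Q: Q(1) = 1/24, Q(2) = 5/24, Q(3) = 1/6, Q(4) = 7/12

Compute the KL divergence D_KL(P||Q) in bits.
0.3397 bits

D_KL(P||Q) = Σ P(x) log₂(P(x)/Q(x))

Computing term by term:
  P(1)·log₂(P(1)/Q(1)) = (5/24)·log₂((5/24)/(1/24)) = 0.48374
  P(2)·log₂(P(2)/Q(2)) = (7/24)·log₂((7/24)/(5/24)) = 0.14158
  P(3)·log₂(P(3)/Q(3)) = (1/12)·log₂((1/12)/(1/6)) = -0.08333
  P(4)·log₂(P(4)/Q(4)) = (5/12)·log₂((5/12)/(7/12)) = -0.20226

D_KL(P||Q) = 0.48374 + 0.14158 - 0.08333 - 0.20226 = 0.33973 ≈ 0.3397 bits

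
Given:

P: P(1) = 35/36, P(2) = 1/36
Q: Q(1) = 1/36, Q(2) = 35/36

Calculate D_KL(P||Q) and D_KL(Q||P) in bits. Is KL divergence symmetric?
D_KL(P||Q) = 4.8443 bits, D_KL(Q||P) = 4.8443 bits. The two values coincide for this particular pair, but no — KL divergence is not symmetric in general.

D_KL(P||Q) = Σ P(x) log₂(P(x)/Q(x))

Computing term by term:
  P(1)·log₂(P(1)/Q(1)) = (35/36)·log₂((35/36)/(1/36)) = 4.98680
  P(2)·log₂(P(2)/Q(2)) = (1/36)·log₂((1/36)/(35/36)) = -0.14248

D_KL(P||Q) = 4.98680 - 0.14248 = 4.84432 ≈ 4.8443 bits

D_KL(Q||P) = Σ Q(x) log₂(Q(x)/P(x))

Computing term by term:
  Q(1)·log₂(Q(1)/P(1)) = (1/36)·log₂((1/36)/(35/36)) = -0.14248
  Q(2)·log₂(Q(2)/P(2)) = (35/36)·log₂((35/36)/(1/36)) = 4.98680

D_KL(Q||P) = -0.14248 + 4.98680 = 4.84432 ≈ 4.8443 bits

These ARE equal here. Q is P with outcomes relabeled (Q(1) = P(2), Q(2) = P(1)) by a relabeling that is its own inverse, so the two sums contain exactly the same terms in a different order. This is a special case — KL divergence is not symmetric in general: D_KL(P||Q) ≠ D_KL(Q||P) for most P, Q.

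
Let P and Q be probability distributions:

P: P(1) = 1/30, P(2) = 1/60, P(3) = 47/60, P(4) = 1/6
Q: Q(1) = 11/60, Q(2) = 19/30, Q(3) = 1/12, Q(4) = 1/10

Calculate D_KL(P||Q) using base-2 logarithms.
2.4856 bits

D_KL(P||Q) = Σ P(x) log₂(P(x)/Q(x))

Computing term by term:
  P(1)·log₂(P(1)/Q(1)) = (1/30)·log₂((1/30)/(11/60)) = -0.08198
  P(2)·log₂(P(2)/Q(2)) = (1/60)·log₂((1/60)/(19/30)) = -0.08747
  P(3)·log₂(P(3)/Q(3)) = (47/60)·log₂((47/60)/(1/12)) = 2.53225
  P(4)·log₂(P(4)/Q(4)) = (1/6)·log₂((1/6)/(1/10)) = 0.12283

D_KL(P||Q) = -0.08198 - 0.08747 + 2.53225 + 0.12283 = 2.48563 ≈ 2.4856 bits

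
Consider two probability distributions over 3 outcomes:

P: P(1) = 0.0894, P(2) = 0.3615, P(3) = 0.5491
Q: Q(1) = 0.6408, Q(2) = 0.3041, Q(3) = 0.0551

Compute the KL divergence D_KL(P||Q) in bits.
1.6575 bits

D_KL(P||Q) = Σ P(x) log₂(P(x)/Q(x))

Computing term by term:
  P(1)·log₂(P(1)/Q(1)) = 0.0894·log₂(0.0894/0.6408) = -0.25403
  P(2)·log₂(P(2)/Q(2)) = 0.3615·log₂(0.3615/0.3041) = 0.09018
  P(3)·log₂(P(3)/Q(3)) = 0.5491·log₂(0.5491/0.0551) = 1.82133

D_KL(P||Q) = -0.25403 + 0.09018 + 1.82133 = 1.65748 ≈ 1.6575 bits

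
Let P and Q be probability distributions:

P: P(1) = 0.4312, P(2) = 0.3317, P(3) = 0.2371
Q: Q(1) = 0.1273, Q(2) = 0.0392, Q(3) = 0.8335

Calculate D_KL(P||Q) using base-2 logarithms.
1.3509 bits

D_KL(P||Q) = Σ P(x) log₂(P(x)/Q(x))

Computing term by term:
  P(1)·log₂(P(1)/Q(1)) = 0.4312·log₂(0.4312/0.1273) = 0.75897
  P(2)·log₂(P(2)/Q(2)) = 0.3317·log₂(0.3317/0.0392) = 1.02195
  P(3)·log₂(P(3)/Q(3)) = 0.2371·log₂(0.2371/0.8335) = -0.43003

D_KL(P||Q) = 0.75897 + 1.02195 - 0.43003 = 1.35089 ≈ 1.3509 bits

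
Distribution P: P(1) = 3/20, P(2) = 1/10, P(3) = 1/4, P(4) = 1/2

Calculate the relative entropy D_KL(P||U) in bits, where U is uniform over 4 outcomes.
0.2573 bits

U(i) = 1/4 for all i

D_KL(P||U) = Σ P(x) log₂(P(x) / (1/4))
           = Σ P(x) log₂(P(x)) + log₂(4)
           = log₂(4) - H(P)

H(P) = -Σ P(x) log₂(P(x)):
  -P(1)·log₂(P(1)) = -(3/20)·log₂(3/20) = 0.41054
  -P(2)·log₂(P(2)) = -(1/10)·log₂(1/10) = 0.33219
  -P(3)·log₂(P(3)) = -(1/4)·log₂(1/4) = 0.50000
  -P(4)·log₂(P(4)) = -(1/2)·log₂(1/2) = 0.50000
H(P) = 0.41054 + 0.33219 + 0.50000 + 0.50000 = 1.74273 bits

log₂(4) = 2.00000 bits

D_KL(P||U) = 2.00000 - 1.74273 = 0.25727 ≈ 0.2573 bits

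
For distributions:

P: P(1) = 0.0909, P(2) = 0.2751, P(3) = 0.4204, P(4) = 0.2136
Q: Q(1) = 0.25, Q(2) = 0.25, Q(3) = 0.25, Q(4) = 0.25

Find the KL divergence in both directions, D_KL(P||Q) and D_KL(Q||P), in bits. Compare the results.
D_KL(P||Q) = 0.1720 bits, D_KL(Q||P) = 0.1997 bits. D_KL(Q||P) is larger than D_KL(P||Q) by 0.0277 bits; the two directions differ.

D_KL(P||Q) = Σ P(x) log₂(P(x)/Q(x))

Computing term by term:
  P(1)·log₂(P(1)/Q(1)) = 0.0909·log₂(0.0909/0.25) = -0.13268
  P(2)·log₂(P(2)/Q(2)) = 0.2751·log₂(0.2751/0.25) = 0.03797
  P(3)·log₂(P(3)/Q(3)) = 0.4204·log₂(0.4204/0.25) = 0.31523
  P(4)·log₂(P(4)/Q(4)) = 0.2136·log₂(0.2136/0.25) = -0.04849

D_KL(P||Q) = -0.13268 + 0.03797 + 0.31523 - 0.04849 = 0.17203 ≈ 0.1720 bits

D_KL(Q||P) = Σ Q(x) log₂(Q(x)/P(x))

Computing term by term:
  Q(1)·log₂(Q(1)/P(1)) = 0.25·log₂(0.25/0.0909) = 0.36489
  Q(2)·log₂(Q(2)/P(2)) = 0.25·log₂(0.25/0.2751) = -0.03451
  Q(3)·log₂(Q(3)/P(3)) = 0.25·log₂(0.25/0.4204) = -0.18746
  Q(4)·log₂(Q(4)/P(4)) = 0.25·log₂(0.25/0.2136) = 0.05675

D_KL(Q||P) = 0.36489 - 0.03451 - 0.18746 + 0.05675 = 0.19967 ≈ 0.1997 bits

These are NOT equal (difference: 0.0277 bits). KL divergence is asymmetric: D_KL(P||Q) ≠ D_KL(Q||P) in general.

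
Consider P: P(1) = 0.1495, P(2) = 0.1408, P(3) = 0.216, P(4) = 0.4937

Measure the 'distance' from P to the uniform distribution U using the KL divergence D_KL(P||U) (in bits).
0.2116 bits

U(i) = 1/4 for all i

D_KL(P||U) = Σ P(x) log₂(P(x) / (1/4))
           = Σ P(x) log₂(P(x)) + log₂(4)
           = log₂(4) - H(P)

H(P) = -Σ P(x) log₂(P(x)):
  -P(1)·log₂(P(1)) = -(0.1495)·log₂(0.1495) = 0.40990
  -P(2)·log₂(P(2)) = -(0.1408)·log₂(0.1408) = 0.39822
  -P(3)·log₂(P(3)) = -(0.216)·log₂(0.216) = 0.47755
  -P(4)·log₂(P(4)) = -(0.4937)·log₂(0.4937) = 0.50273
H(P) = 0.40990 + 0.39822 + 0.47755 + 0.50273 = 1.78840 bits

log₂(4) = 2.00000 bits

D_KL(P||U) = 2.00000 - 1.78840 = 0.21160 ≈ 0.2116 bits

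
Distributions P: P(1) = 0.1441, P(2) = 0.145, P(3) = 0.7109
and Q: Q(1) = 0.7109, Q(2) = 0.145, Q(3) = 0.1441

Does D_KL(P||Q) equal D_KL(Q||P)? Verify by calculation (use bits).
D_KL(P||Q) = 1.3051 bits, D_KL(Q||P) = 1.3051 bits. Yes — for this pair D_KL(P||Q) = D_KL(Q||P).

D_KL(P||Q) = Σ P(x) log₂(P(x)/Q(x))

Computing term by term:
  P(1)·log₂(P(1)/Q(1)) = 0.1441·log₂(0.1441/0.7109) = -0.33180
  P(2)·log₂(P(2)/Q(2)) = 0.145·log₂(0.145/0.145) = 0.00000
  P(3)·log₂(P(3)/Q(3)) = 0.7109·log₂(0.7109/0.1441) = 1.63690

D_KL(P||Q) = -0.33180 + 0.00000 + 1.63690 = 1.30510 ≈ 1.3051 bits

D_KL(Q||P) = Σ Q(x) log₂(Q(x)/P(x))

Computing term by term:
  Q(1)·log₂(Q(1)/P(1)) = 0.7109·log₂(0.7109/0.1441) = 1.63690
  Q(2)·log₂(Q(2)/P(2)) = 0.145·log₂(0.145/0.145) = 0.00000
  Q(3)·log₂(Q(3)/P(3)) = 0.1441·log₂(0.1441/0.7109) = -0.33180

D_KL(Q||P) = 1.63690 + 0.00000 - 0.33180 = 1.30510 ≈ 1.3051 bits

These ARE equal here. Q is P with outcomes relabeled (Q(1) = P(3), Q(3) = P(1)) by a relabeling that is its own inverse, so the two sums contain exactly the same terms in a different order. This is a special case — KL divergence is not symmetric in general: D_KL(P||Q) ≠ D_KL(Q||P) for most P, Q.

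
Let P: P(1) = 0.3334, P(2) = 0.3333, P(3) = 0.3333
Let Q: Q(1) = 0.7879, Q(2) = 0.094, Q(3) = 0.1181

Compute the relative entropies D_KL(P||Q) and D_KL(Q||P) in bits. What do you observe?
D_KL(P||Q) = 0.6939 bits, D_KL(Q||P) = 0.6292 bits. The two directions give different values (D_KL(P||Q) exceeds D_KL(Q||P) by 0.0647 bits): KL divergence is asymmetric.

D_KL(P||Q) = Σ P(x) log₂(P(x)/Q(x))

Computing term by term:
  P(1)·log₂(P(1)/Q(1)) = 0.3334·log₂(0.3334/0.7879) = -0.41367
  P(2)·log₂(P(2)/Q(2)) = 0.3333·log₂(0.3333/0.094) = 0.60864
  P(3)·log₂(P(3)/Q(3)) = 0.3333·log₂(0.3333/0.1181) = 0.49889

D_KL(P||Q) = -0.41367 + 0.60864 + 0.49889 = 0.69386 ≈ 0.6939 bits

D_KL(Q||P) = Σ Q(x) log₂(Q(x)/P(x))

Computing term by term:
  Q(1)·log₂(Q(1)/P(1)) = 0.7879·log₂(0.7879/0.3334) = 0.97759
  Q(2)·log₂(Q(2)/P(2)) = 0.094·log₂(0.094/0.3333) = -0.17165
  Q(3)·log₂(Q(3)/P(3)) = 0.1181·log₂(0.1181/0.3333) = -0.17677

D_KL(Q||P) = 0.97759 - 0.17165 - 0.17677 = 0.62917 ≈ 0.6292 bits

These are NOT equal (difference: 0.0647 bits). KL divergence is asymmetric: D_KL(P||Q) ≠ D_KL(Q||P) in general.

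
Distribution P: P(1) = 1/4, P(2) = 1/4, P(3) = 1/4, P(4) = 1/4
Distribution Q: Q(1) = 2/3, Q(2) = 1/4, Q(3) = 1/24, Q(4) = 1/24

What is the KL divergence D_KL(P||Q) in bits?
0.9387 bits

D_KL(P||Q) = Σ P(x) log₂(P(x)/Q(x))

Computing term by term:
  P(1)·log₂(P(1)/Q(1)) = (1/4)·log₂((1/4)/(2/3)) = -0.35376
  P(2)·log₂(P(2)/Q(2)) = (1/4)·log₂((1/4)/(1/4)) = 0.00000
  P(3)·log₂(P(3)/Q(3)) = (1/4)·log₂((1/4)/(1/24)) = 0.64624
  P(4)·log₂(P(4)/Q(4)) = (1/4)·log₂((1/4)/(1/24)) = 0.64624

D_KL(P||Q) = -0.35376 + 0.00000 + 0.64624 + 0.64624 = 0.93872 ≈ 0.9387 bits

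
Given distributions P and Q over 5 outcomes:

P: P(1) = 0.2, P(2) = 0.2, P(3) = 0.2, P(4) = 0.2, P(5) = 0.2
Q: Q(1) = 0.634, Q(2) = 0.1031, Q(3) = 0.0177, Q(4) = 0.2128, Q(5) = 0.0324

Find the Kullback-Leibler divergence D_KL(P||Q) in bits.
1.0652 bits

D_KL(P||Q) = Σ P(x) log₂(P(x)/Q(x))

Computing term by term:
  P(1)·log₂(P(1)/Q(1)) = 0.2·log₂(0.2/0.634) = -0.33290
  P(2)·log₂(P(2)/Q(2)) = 0.2·log₂(0.2/0.1031) = 0.19119
  P(3)·log₂(P(3)/Q(3)) = 0.2·log₂(0.2/0.0177) = 0.69964
  P(4)·log₂(P(4)/Q(4)) = 0.2·log₂(0.2/0.2128) = -0.01790
  P(5)·log₂(P(5)/Q(5)) = 0.2·log₂(0.2/0.0324) = 0.52519

D_KL(P||Q) = -0.33290 + 0.19119 + 0.69964 - 0.01790 + 0.52519 = 1.06522 ≈ 1.0652 bits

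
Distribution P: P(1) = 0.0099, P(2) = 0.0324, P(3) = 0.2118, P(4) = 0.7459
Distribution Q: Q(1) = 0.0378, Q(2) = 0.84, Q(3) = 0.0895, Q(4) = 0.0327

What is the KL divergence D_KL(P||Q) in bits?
3.4571 bits

D_KL(P||Q) = Σ P(x) log₂(P(x)/Q(x))

Computing term by term:
  P(1)·log₂(P(1)/Q(1)) = 0.0099·log₂(0.0099/0.0378) = -0.01914
  P(2)·log₂(P(2)/Q(2)) = 0.0324·log₂(0.0324/0.84) = -0.15216
  P(3)·log₂(P(3)/Q(3)) = 0.2118·log₂(0.2118/0.0895) = 0.26321
  P(4)·log₂(P(4)/Q(4)) = 0.7459·log₂(0.7459/0.0327) = 3.36522

D_KL(P||Q) = -0.01914 - 0.15216 + 0.26321 + 3.36522 = 3.45713 ≈ 3.4571 bits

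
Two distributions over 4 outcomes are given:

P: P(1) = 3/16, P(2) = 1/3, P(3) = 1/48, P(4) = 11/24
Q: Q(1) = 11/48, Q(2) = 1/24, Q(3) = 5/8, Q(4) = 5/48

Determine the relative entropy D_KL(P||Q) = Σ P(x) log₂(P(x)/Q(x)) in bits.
1.8232 bits

D_KL(P||Q) = Σ P(x) log₂(P(x)/Q(x))

Computing term by term:
  P(1)·log₂(P(1)/Q(1)) = (3/16)·log₂((3/16)/(11/48)) = -0.05428
  P(2)·log₂(P(2)/Q(2)) = (1/3)·log₂((1/3)/(1/24)) = 1.00000
  P(3)·log₂(P(3)/Q(3)) = (1/48)·log₂((1/48)/(5/8)) = -0.10223
  P(4)·log₂(P(4)/Q(4)) = (11/24)·log₂((11/24)/(5/48)) = 0.97969

D_KL(P||Q) = -0.05428 + 1.00000 - 0.10223 + 0.97969 = 1.82318 ≈ 1.8232 bits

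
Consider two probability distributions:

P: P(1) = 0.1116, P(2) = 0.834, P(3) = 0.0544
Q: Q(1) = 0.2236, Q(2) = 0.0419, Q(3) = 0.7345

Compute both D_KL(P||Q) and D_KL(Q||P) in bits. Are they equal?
D_KL(P||Q) = 3.2826 bits, D_KL(Q||P) = 2.8015 bits. No, they are not equal.

D_KL(P||Q) = Σ P(x) log₂(P(x)/Q(x))

Computing term by term:
  P(1)·log₂(P(1)/Q(1)) = 0.1116·log₂(0.1116/0.2236) = -0.11189
  P(2)·log₂(P(2)/Q(2)) = 0.834·log₂(0.834/0.0419) = 3.59873
  P(3)·log₂(P(3)/Q(3)) = 0.0544·log₂(0.0544/0.7345) = -0.20428

D_KL(P||Q) = -0.11189 + 3.59873 - 0.20428 = 3.28256 ≈ 3.2826 bits

D_KL(Q||P) = Σ Q(x) log₂(Q(x)/P(x))

Computing term by term:
  Q(1)·log₂(Q(1)/P(1)) = 0.2236·log₂(0.2236/0.1116) = 0.22418
  Q(2)·log₂(Q(2)/P(2)) = 0.0419·log₂(0.0419/0.834) = -0.18080
  Q(3)·log₂(Q(3)/P(3)) = 0.7345·log₂(0.7345/0.0544) = 2.75811

D_KL(Q||P) = 0.22418 - 0.18080 + 2.75811 = 2.80149 ≈ 2.8015 bits

These are NOT equal (difference: 0.4811 bits). KL divergence is asymmetric: D_KL(P||Q) ≠ D_KL(Q||P) in general.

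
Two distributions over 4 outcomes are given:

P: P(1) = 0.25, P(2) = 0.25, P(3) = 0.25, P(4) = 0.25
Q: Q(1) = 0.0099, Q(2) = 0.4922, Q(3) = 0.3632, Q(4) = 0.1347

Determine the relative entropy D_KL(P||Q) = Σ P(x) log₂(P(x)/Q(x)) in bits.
1.0086 bits

D_KL(P||Q) = Σ P(x) log₂(P(x)/Q(x))

Computing term by term:
  P(1)·log₂(P(1)/Q(1)) = 0.25·log₂(0.25/0.0099) = 1.16459
  P(2)·log₂(P(2)/Q(2)) = 0.25·log₂(0.25/0.4922) = -0.24433
  P(3)·log₂(P(3)/Q(3)) = 0.25·log₂(0.25/0.3632) = -0.13471
  P(4)·log₂(P(4)/Q(4)) = 0.25·log₂(0.25/0.1347) = 0.22304

D_KL(P||Q) = 1.16459 - 0.24433 - 0.13471 + 0.22304 = 1.00859 ≈ 1.0086 bits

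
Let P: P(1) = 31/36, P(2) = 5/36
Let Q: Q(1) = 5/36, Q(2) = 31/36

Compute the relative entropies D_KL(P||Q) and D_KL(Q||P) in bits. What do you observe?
D_KL(P||Q) = 1.9011 bits, D_KL(Q||P) = 1.9011 bits. The two directions give the same value here, because Q is a self-inverse relabeling of P; in general KL divergence is asymmetric.

D_KL(P||Q) = Σ P(x) log₂(P(x)/Q(x))

Computing term by term:
  P(1)·log₂(P(1)/Q(1)) = (31/36)·log₂((31/36)/(5/36)) = 2.26668
  P(2)·log₂(P(2)/Q(2)) = (5/36)·log₂((5/36)/(31/36)) = -0.36559

D_KL(P||Q) = 2.26668 - 0.36559 = 1.90109 ≈ 1.9011 bits

D_KL(Q||P) = Σ Q(x) log₂(Q(x)/P(x))

Computing term by term:
  Q(1)·log₂(Q(1)/P(1)) = (5/36)·log₂((5/36)/(31/36)) = -0.36559
  Q(2)·log₂(Q(2)/P(2)) = (31/36)·log₂((31/36)/(5/36)) = 2.26668

D_KL(Q||P) = -0.36559 + 2.26668 = 1.90109 ≈ 1.9011 bits

These ARE equal here. Q is P with outcomes relabeled (Q(1) = P(2), Q(2) = P(1)) by a relabeling that is its own inverse, so the two sums contain exactly the same terms in a different order. This is a special case — KL divergence is not symmetric in general: D_KL(P||Q) ≠ D_KL(Q||P) for most P, Q.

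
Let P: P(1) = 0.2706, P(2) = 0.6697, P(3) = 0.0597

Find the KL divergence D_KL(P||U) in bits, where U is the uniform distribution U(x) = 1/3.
0.4446 bits

U(i) = 1/3 for all i

D_KL(P||U) = Σ P(x) log₂(P(x) / (1/3))
           = Σ P(x) log₂(P(x)) + log₂(3)
           = log₂(3) - H(P)

H(P) = -Σ P(x) log₂(P(x)):
  -P(1)·log₂(P(1)) = -(0.2706)·log₂(0.2706) = 0.51029
  -P(2)·log₂(P(2)) = -(0.6697)·log₂(0.6697) = 0.38736
  -P(3)·log₂(P(3)) = -(0.0597)·log₂(0.0597) = 0.24275
H(P) = 0.51029 + 0.38736 + 0.24275 = 1.14040 bits

log₂(3) = 1.58496 bits

D_KL(P||U) = 1.58496 - 1.14040 = 0.44456 ≈ 0.4446 bits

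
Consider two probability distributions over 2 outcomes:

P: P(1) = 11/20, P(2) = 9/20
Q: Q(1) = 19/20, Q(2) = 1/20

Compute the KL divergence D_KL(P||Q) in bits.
0.9928 bits

D_KL(P||Q) = Σ P(x) log₂(P(x)/Q(x))

Computing term by term:
  P(1)·log₂(P(1)/Q(1)) = (11/20)·log₂((11/20)/(19/20)) = -0.43367
  P(2)·log₂(P(2)/Q(2)) = (9/20)·log₂((9/20)/(1/20)) = 1.42647

D_KL(P||Q) = -0.43367 + 1.42647 = 0.99280 ≈ 0.9928 bits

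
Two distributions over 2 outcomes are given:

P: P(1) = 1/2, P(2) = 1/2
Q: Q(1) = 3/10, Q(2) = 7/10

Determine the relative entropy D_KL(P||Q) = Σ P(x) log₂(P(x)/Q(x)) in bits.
0.1258 bits

D_KL(P||Q) = Σ P(x) log₂(P(x)/Q(x))

Computing term by term:
  P(1)·log₂(P(1)/Q(1)) = (1/2)·log₂((1/2)/(3/10)) = 0.36848
  P(2)·log₂(P(2)/Q(2)) = (1/2)·log₂((1/2)/(7/10)) = -0.24271

D_KL(P||Q) = 0.36848 - 0.24271 = 0.12577 ≈ 0.1258 bits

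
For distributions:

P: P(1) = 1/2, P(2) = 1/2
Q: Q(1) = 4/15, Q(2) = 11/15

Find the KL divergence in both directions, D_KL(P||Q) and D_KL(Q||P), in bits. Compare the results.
D_KL(P||Q) = 0.1772 bits, D_KL(Q||P) = 0.1634 bits. D_KL(P||Q) is larger than D_KL(Q||P) by 0.0138 bits; the two directions differ.

D_KL(P||Q) = Σ P(x) log₂(P(x)/Q(x))

Computing term by term:
  P(1)·log₂(P(1)/Q(1)) = (1/2)·log₂((1/2)/(4/15)) = 0.45345
  P(2)·log₂(P(2)/Q(2)) = (1/2)·log₂((1/2)/(11/15)) = -0.27627

D_KL(P||Q) = 0.45345 - 0.27627 = 0.17718 ≈ 0.1772 bits

D_KL(Q||P) = Σ Q(x) log₂(Q(x)/P(x))

Computing term by term:
  Q(1)·log₂(Q(1)/P(1)) = (4/15)·log₂((4/15)/(1/2)) = -0.24184
  Q(2)·log₂(Q(2)/P(2)) = (11/15)·log₂((11/15)/(1/2)) = 0.40520

D_KL(Q||P) = -0.24184 + 0.40520 = 0.16336 ≈ 0.1634 bits

These are NOT equal (difference: 0.0138 bits). KL divergence is asymmetric: D_KL(P||Q) ≠ D_KL(Q||P) in general.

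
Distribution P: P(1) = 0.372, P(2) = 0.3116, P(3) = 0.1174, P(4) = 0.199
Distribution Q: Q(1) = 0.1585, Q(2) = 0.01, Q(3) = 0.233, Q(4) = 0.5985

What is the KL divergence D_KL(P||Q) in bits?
1.5717 bits

D_KL(P||Q) = Σ P(x) log₂(P(x)/Q(x))

Computing term by term:
  P(1)·log₂(P(1)/Q(1)) = 0.372·log₂(0.372/0.1585) = 0.45786
  P(2)·log₂(P(2)/Q(2)) = 0.3116·log₂(0.3116/0.01) = 1.54604
  P(3)·log₂(P(3)/Q(3)) = 0.1174·log₂(0.1174/0.233) = -0.11610
  P(4)·log₂(P(4)/Q(4)) = 0.199·log₂(0.199/0.5985) = -0.31613

D_KL(P||Q) = 0.45786 + 1.54604 - 0.11610 - 0.31613 = 1.57167 ≈ 1.5717 bits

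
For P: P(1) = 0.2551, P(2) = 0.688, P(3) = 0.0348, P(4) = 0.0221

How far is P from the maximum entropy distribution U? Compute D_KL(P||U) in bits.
0.8359 bits

U(i) = 1/4 for all i

D_KL(P||U) = Σ P(x) log₂(P(x) / (1/4))
           = Σ P(x) log₂(P(x)) + log₂(4)
           = log₂(4) - H(P)

H(P) = -Σ P(x) log₂(P(x)):
  -P(1)·log₂(P(1)) = -(0.2551)·log₂(0.2551) = 0.50277
  -P(2)·log₂(P(2)) = -(0.688)·log₂(0.688) = 0.37119
  -P(3)·log₂(P(3)) = -(0.0348)·log₂(0.0348) = 0.16860
  -P(4)·log₂(P(4)) = -(0.0221)·log₂(0.0221) = 0.12155
H(P) = 0.50277 + 0.37119 + 0.16860 + 0.12155 = 1.16411 bits

log₂(4) = 2.00000 bits

D_KL(P||U) = 2.00000 - 1.16411 = 0.83589 ≈ 0.8359 bits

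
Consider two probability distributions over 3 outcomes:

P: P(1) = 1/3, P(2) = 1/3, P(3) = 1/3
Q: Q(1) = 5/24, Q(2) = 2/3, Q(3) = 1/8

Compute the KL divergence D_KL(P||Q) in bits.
0.3644 bits

D_KL(P||Q) = Σ P(x) log₂(P(x)/Q(x))

Computing term by term:
  P(1)·log₂(P(1)/Q(1)) = (1/3)·log₂((1/3)/(5/24)) = 0.22602
  P(2)·log₂(P(2)/Q(2)) = (1/3)·log₂((1/3)/(2/3)) = -0.33333
  P(3)·log₂(P(3)/Q(3)) = (1/3)·log₂((1/3)/(1/8)) = 0.47168

D_KL(P||Q) = 0.22602 - 0.33333 + 0.47168 = 0.36437 ≈ 0.3644 bits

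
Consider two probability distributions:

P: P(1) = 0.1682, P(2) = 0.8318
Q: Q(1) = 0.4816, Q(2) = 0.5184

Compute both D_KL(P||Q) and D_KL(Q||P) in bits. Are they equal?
D_KL(P||Q) = 0.3122 bits, D_KL(Q||P) = 0.3773 bits. No, they are not equal.

D_KL(P||Q) = Σ P(x) log₂(P(x)/Q(x))

Computing term by term:
  P(1)·log₂(P(1)/Q(1)) = 0.1682·log₂(0.1682/0.4816) = -0.25527
  P(2)·log₂(P(2)/Q(2)) = 0.8318·log₂(0.8318/0.5184) = 0.56743

D_KL(P||Q) = -0.25527 + 0.56743 = 0.31216 ≈ 0.3122 bits

D_KL(Q||P) = Σ Q(x) log₂(Q(x)/P(x))

Computing term by term:
  Q(1)·log₂(Q(1)/P(1)) = 0.4816·log₂(0.4816/0.1682) = 0.73090
  Q(2)·log₂(Q(2)/P(2)) = 0.5184·log₂(0.5184/0.8318) = -0.35364

D_KL(Q||P) = 0.73090 - 0.35364 = 0.37726 ≈ 0.3773 bits

These are NOT equal (difference: 0.0651 bits). KL divergence is asymmetric: D_KL(P||Q) ≠ D_KL(Q||P) in general.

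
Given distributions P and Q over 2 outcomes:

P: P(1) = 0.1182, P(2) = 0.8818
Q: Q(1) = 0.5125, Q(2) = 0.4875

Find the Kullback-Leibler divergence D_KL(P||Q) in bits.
0.5038 bits

D_KL(P||Q) = Σ P(x) log₂(P(x)/Q(x))

Computing term by term:
  P(1)·log₂(P(1)/Q(1)) = 0.1182·log₂(0.1182/0.5125) = -0.25015
  P(2)·log₂(P(2)/Q(2)) = 0.8818·log₂(0.8818/0.4875) = 0.75398

D_KL(P||Q) = -0.25015 + 0.75398 = 0.50383 ≈ 0.5038 bits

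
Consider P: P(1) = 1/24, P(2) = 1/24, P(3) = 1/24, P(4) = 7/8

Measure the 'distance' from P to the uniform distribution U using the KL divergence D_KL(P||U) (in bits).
1.2583 bits

U(i) = 1/4 for all i

D_KL(P||U) = Σ P(x) log₂(P(x) / (1/4))
           = Σ P(x) log₂(P(x)) + log₂(4)
           = log₂(4) - H(P)

H(P) = -Σ P(x) log₂(P(x)):
  -P(1)·log₂(P(1)) = -(1/24)·log₂(1/24) = 0.19104
  -P(2)·log₂(P(2)) = -(1/24)·log₂(1/24) = 0.19104
  -P(3)·log₂(P(3)) = -(1/24)·log₂(1/24) = 0.19104
  -P(4)·log₂(P(4)) = -(7/8)·log₂(7/8) = 0.16856
H(P) = 0.19104 + 0.19104 + 0.19104 + 0.16856 = 0.74168 bits

log₂(4) = 2.00000 bits

D_KL(P||U) = 2.00000 - 0.74168 = 1.25832 ≈ 1.2583 bits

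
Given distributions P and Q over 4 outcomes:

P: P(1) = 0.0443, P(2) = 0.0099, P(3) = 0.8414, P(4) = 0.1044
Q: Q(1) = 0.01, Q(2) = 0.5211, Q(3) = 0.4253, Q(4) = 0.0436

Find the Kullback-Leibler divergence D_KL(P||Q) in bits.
0.9982 bits

D_KL(P||Q) = Σ P(x) log₂(P(x)/Q(x))

Computing term by term:
  P(1)·log₂(P(1)/Q(1)) = 0.0443·log₂(0.0443/0.01) = 0.09513
  P(2)·log₂(P(2)/Q(2)) = 0.0099·log₂(0.0099/0.5211) = -0.05661
  P(3)·log₂(P(3)/Q(3)) = 0.8414·log₂(0.8414/0.4253) = 0.82820
  P(4)·log₂(P(4)/Q(4)) = 0.1044·log₂(0.1044/0.0436) = 0.13151

D_KL(P||Q) = 0.09513 - 0.05661 + 0.82820 + 0.13151 = 0.99823 ≈ 0.9982 bits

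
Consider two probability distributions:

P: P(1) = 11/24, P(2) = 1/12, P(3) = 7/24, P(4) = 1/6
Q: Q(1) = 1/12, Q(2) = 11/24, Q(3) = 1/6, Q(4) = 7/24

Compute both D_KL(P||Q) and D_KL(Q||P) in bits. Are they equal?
D_KL(P||Q) = 1.0232 bits, D_KL(Q||P) = 1.0232 bits. Yes, in this case they are equal (although KL divergence is not symmetric in general).

D_KL(P||Q) = Σ P(x) log₂(P(x)/Q(x))

Computing term by term:
  P(1)·log₂(P(1)/Q(1)) = (11/24)·log₂((11/24)/(1/12)) = 1.12724
  P(2)·log₂(P(2)/Q(2)) = (1/12)·log₂((1/12)/(11/24)) = -0.20495
  P(3)·log₂(P(3)/Q(3)) = (7/24)·log₂((7/24)/(1/6)) = 0.23548
  P(4)·log₂(P(4)/Q(4)) = (1/6)·log₂((1/6)/(7/24)) = -0.13456

D_KL(P||Q) = 1.12724 - 0.20495 + 0.23548 - 0.13456 = 1.02321 ≈ 1.0232 bits

D_KL(Q||P) = Σ Q(x) log₂(Q(x)/P(x))

Computing term by term:
  Q(1)·log₂(Q(1)/P(1)) = (1/12)·log₂((1/12)/(11/24)) = -0.20495
  Q(2)·log₂(Q(2)/P(2)) = (11/24)·log₂((11/24)/(1/12)) = 1.12724
  Q(3)·log₂(Q(3)/P(3)) = (1/6)·log₂((1/6)/(7/24)) = -0.13456
  Q(4)·log₂(Q(4)/P(4)) = (7/24)·log₂((7/24)/(1/6)) = 0.23548

D_KL(Q||P) = -0.20495 + 1.12724 - 0.13456 + 0.23548 = 1.02321 ≈ 1.0232 bits

These ARE equal here. Q is P with outcomes relabeled (Q(1) = P(2), Q(2) = P(1), Q(3) = P(4), Q(4) = P(3)) by a relabeling that is its own inverse, so the two sums contain exactly the same terms in a different order. This is a special case — KL divergence is not symmetric in general: D_KL(P||Q) ≠ D_KL(Q||P) for most P, Q.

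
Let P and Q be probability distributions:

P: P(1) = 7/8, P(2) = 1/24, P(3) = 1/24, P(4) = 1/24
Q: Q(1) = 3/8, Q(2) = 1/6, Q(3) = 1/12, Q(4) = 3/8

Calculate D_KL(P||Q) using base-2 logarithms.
0.8125 bits

D_KL(P||Q) = Σ P(x) log₂(P(x)/Q(x))

Computing term by term:
  P(1)·log₂(P(1)/Q(1)) = (7/8)·log₂((7/8)/(3/8)) = 1.06959
  P(2)·log₂(P(2)/Q(2)) = (1/24)·log₂((1/24)/(1/6)) = -0.08333
  P(3)·log₂(P(3)/Q(3)) = (1/24)·log₂((1/24)/(1/12)) = -0.04167
  P(4)·log₂(P(4)/Q(4)) = (1/24)·log₂((1/24)/(3/8)) = -0.13208

D_KL(P||Q) = 1.06959 - 0.08333 - 0.04167 - 0.13208 = 0.81251 ≈ 0.8125 bits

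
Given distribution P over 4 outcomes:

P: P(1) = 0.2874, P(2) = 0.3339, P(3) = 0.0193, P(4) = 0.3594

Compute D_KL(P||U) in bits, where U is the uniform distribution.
0.3141 bits

U(i) = 1/4 for all i

D_KL(P||U) = Σ P(x) log₂(P(x) / (1/4))
           = Σ P(x) log₂(P(x)) + log₂(4)
           = log₂(4) - H(P)

H(P) = -Σ P(x) log₂(P(x)):
  -P(1)·log₂(P(1)) = -(0.2874)·log₂(0.2874) = 0.51699
  -P(2)·log₂(P(2)) = -(0.3339)·log₂(0.3339) = 0.52840
  -P(3)·log₂(P(3)) = -(0.0193)·log₂(0.0193) = 0.10992
  -P(4)·log₂(P(4)) = -(0.3594)·log₂(0.3594) = 0.53060
H(P) = 0.51699 + 0.52840 + 0.10992 + 0.53060 = 1.68591 bits

log₂(4) = 2.00000 bits

D_KL(P||U) = 2.00000 - 1.68591 = 0.31409 ≈ 0.3141 bits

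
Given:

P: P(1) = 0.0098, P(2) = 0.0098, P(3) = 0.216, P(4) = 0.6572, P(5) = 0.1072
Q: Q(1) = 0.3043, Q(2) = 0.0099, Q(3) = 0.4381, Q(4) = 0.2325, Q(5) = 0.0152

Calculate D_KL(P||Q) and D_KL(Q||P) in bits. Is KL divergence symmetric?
D_KL(P||Q) = 1.0182 bits, D_KL(Q||P) = 1.5640 bits. No, KL divergence is not symmetric.

D_KL(P||Q) = Σ P(x) log₂(P(x)/Q(x))

Computing term by term:
  P(1)·log₂(P(1)/Q(1)) = 0.0098·log₂(0.0098/0.3043) = -0.04857
  P(2)·log₂(P(2)/Q(2)) = 0.0098·log₂(0.0098/0.0099) = -0.00014
  P(3)·log₂(P(3)/Q(3)) = 0.216·log₂(0.216/0.4381) = -0.22037
  P(4)·log₂(P(4)/Q(4)) = 0.6572·log₂(0.6572/0.2325) = 0.98521
  P(5)·log₂(P(5)/Q(5)) = 0.1072·log₂(0.1072/0.0152) = 0.30211

D_KL(P||Q) = -0.04857 - 0.00014 - 0.22037 + 0.98521 + 0.30211 = 1.01824 ≈ 1.0182 bits

D_KL(Q||P) = Σ Q(x) log₂(Q(x)/P(x))

Computing term by term:
  Q(1)·log₂(Q(1)/P(1)) = 0.3043·log₂(0.3043/0.0098) = 1.50828
  Q(2)·log₂(Q(2)/P(2)) = 0.0099·log₂(0.0099/0.0098) = 0.00015
  Q(3)·log₂(Q(3)/P(3)) = 0.4381·log₂(0.4381/0.216) = 0.44696
  Q(4)·log₂(Q(4)/P(4)) = 0.2325·log₂(0.2325/0.6572) = -0.34854
  Q(5)·log₂(Q(5)/P(5)) = 0.0152·log₂(0.0152/0.1072) = -0.04284

D_KL(Q||P) = 1.50828 + 0.00015 + 0.44696 - 0.34854 - 0.04284 = 1.56401 ≈ 1.5640 bits

These are NOT equal (difference: 0.5458 bits). KL divergence is asymmetric: D_KL(P||Q) ≠ D_KL(Q||P) in general.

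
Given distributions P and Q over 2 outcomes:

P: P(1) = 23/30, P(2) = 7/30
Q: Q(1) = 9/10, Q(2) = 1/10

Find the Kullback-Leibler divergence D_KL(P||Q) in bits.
0.1079 bits

D_KL(P||Q) = Σ P(x) log₂(P(x)/Q(x))

Computing term by term:
  P(1)·log₂(P(1)/Q(1)) = (23/30)·log₂((23/30)/(9/10)) = -0.17735
  P(2)·log₂(P(2)/Q(2)) = (7/30)·log₂((7/30)/(1/10)) = 0.28522

D_KL(P||Q) = -0.17735 + 0.28522 = 0.10787 ≈ 0.1079 bits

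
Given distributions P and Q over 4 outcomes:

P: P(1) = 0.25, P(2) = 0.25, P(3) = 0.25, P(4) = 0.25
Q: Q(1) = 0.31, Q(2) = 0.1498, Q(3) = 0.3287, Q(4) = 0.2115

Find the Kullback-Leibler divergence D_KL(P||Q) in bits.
0.0687 bits

D_KL(P||Q) = Σ P(x) log₂(P(x)/Q(x))

Computing term by term:
  P(1)·log₂(P(1)/Q(1)) = 0.25·log₂(0.25/0.31) = -0.07759
  P(2)·log₂(P(2)/Q(2)) = 0.25·log₂(0.25/0.1498) = 0.18472
  P(3)·log₂(P(3)/Q(3)) = 0.25·log₂(0.25/0.3287) = -0.09871
  P(4)·log₂(P(4)/Q(4)) = 0.25·log₂(0.25/0.2115) = 0.06032

D_KL(P||Q) = -0.07759 + 0.18472 - 0.09871 + 0.06032 = 0.06874 ≈ 0.0687 bits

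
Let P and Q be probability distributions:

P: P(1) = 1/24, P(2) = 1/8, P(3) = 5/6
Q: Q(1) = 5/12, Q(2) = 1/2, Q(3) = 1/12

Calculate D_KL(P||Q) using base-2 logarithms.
2.3799 bits

D_KL(P||Q) = Σ P(x) log₂(P(x)/Q(x))

Computing term by term:
  P(1)·log₂(P(1)/Q(1)) = (1/24)·log₂((1/24)/(5/12)) = -0.13841
  P(2)·log₂(P(2)/Q(2)) = (1/8)·log₂((1/8)/(1/2)) = -0.25000
  P(3)·log₂(P(3)/Q(3)) = (5/6)·log₂((5/6)/(1/12)) = 2.76827

D_KL(P||Q) = -0.13841 - 0.25000 + 2.76827 = 2.37986 ≈ 2.3799 bits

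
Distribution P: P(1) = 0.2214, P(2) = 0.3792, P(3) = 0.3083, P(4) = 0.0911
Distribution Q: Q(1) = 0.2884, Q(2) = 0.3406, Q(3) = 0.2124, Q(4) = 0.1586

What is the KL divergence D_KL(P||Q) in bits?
0.0671 bits

D_KL(P||Q) = Σ P(x) log₂(P(x)/Q(x))

Computing term by term:
  P(1)·log₂(P(1)/Q(1)) = 0.2214·log₂(0.2214/0.2884) = -0.08445
  P(2)·log₂(P(2)/Q(2)) = 0.3792·log₂(0.3792/0.3406) = 0.05873
  P(3)·log₂(P(3)/Q(3)) = 0.3083·log₂(0.3083/0.2124) = 0.16573
  P(4)·log₂(P(4)/Q(4)) = 0.0911·log₂(0.0911/0.1586) = -0.07287

D_KL(P||Q) = -0.08445 + 0.05873 + 0.16573 - 0.07287 = 0.06714 ≈ 0.0671 bits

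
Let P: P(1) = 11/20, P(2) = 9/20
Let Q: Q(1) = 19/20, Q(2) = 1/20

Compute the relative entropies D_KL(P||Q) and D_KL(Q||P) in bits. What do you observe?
D_KL(P||Q) = 0.9928 bits, D_KL(Q||P) = 0.5906 bits. The two directions give different values (D_KL(P||Q) exceeds D_KL(Q||P) by 0.4022 bits): KL divergence is asymmetric.

D_KL(P||Q) = Σ P(x) log₂(P(x)/Q(x))

Computing term by term:
  P(1)·log₂(P(1)/Q(1)) = (11/20)·log₂((11/20)/(19/20)) = -0.43367
  P(2)·log₂(P(2)/Q(2)) = (9/20)·log₂((9/20)/(1/20)) = 1.42647

D_KL(P||Q) = -0.43367 + 1.42647 = 0.99280 ≈ 0.9928 bits

D_KL(Q||P) = Σ Q(x) log₂(Q(x)/P(x))

Computing term by term:
  Q(1)·log₂(Q(1)/P(1)) = (19/20)·log₂((19/20)/(11/20)) = 0.74907
  Q(2)·log₂(Q(2)/P(2)) = (1/20)·log₂((1/20)/(9/20)) = -0.15850

D_KL(Q||P) = 0.74907 - 0.15850 = 0.59057 ≈ 0.5906 bits

These are NOT equal (difference: 0.4022 bits). KL divergence is asymmetric: D_KL(P||Q) ≠ D_KL(Q||P) in general.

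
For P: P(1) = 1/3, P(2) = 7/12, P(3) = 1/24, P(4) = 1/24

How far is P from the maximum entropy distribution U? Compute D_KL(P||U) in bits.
0.6360 bits

U(i) = 1/4 for all i

D_KL(P||U) = Σ P(x) log₂(P(x) / (1/4))
           = Σ P(x) log₂(P(x)) + log₂(4)
           = log₂(4) - H(P)

H(P) = -Σ P(x) log₂(P(x)):
  -P(1)·log₂(P(1)) = -(1/3)·log₂(1/3) = 0.52832
  -P(2)·log₂(P(2)) = -(7/12)·log₂(7/12) = 0.45360
  -P(3)·log₂(P(3)) = -(1/24)·log₂(1/24) = 0.19104
  -P(4)·log₂(P(4)) = -(1/24)·log₂(1/24) = 0.19104
H(P) = 0.52832 + 0.45360 + 0.19104 + 0.19104 = 1.36400 bits

log₂(4) = 2.00000 bits

D_KL(P||U) = 2.00000 - 1.36400 = 0.63600 ≈ 0.6360 bits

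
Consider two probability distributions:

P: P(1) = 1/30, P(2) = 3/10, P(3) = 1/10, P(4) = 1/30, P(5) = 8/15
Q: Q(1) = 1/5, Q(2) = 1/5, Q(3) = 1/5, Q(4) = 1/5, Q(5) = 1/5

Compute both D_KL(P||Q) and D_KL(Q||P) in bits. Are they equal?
D_KL(P||Q) = 0.6578 bits, D_KL(Q||P) = 0.8340 bits. No, they are not equal.

D_KL(P||Q) = Σ P(x) log₂(P(x)/Q(x))

Computing term by term:
  P(1)·log₂(P(1)/Q(1)) = (1/30)·log₂((1/30)/(1/5)) = -0.08617
  P(2)·log₂(P(2)/Q(2)) = (3/10)·log₂((3/10)/(1/5)) = 0.17549
  P(3)·log₂(P(3)/Q(3)) = (1/10)·log₂((1/10)/(1/5)) = -0.10000
  P(4)·log₂(P(4)/Q(4)) = (1/30)·log₂((1/30)/(1/5)) = -0.08617
  P(5)·log₂(P(5)/Q(5)) = (8/15)·log₂((8/15)/(1/5)) = 0.75469

D_KL(P||Q) = -0.08617 + 0.17549 - 0.10000 - 0.08617 + 0.75469 = 0.65784 ≈ 0.6578 bits

D_KL(Q||P) = Σ Q(x) log₂(Q(x)/P(x))

Computing term by term:
  Q(1)·log₂(Q(1)/P(1)) = (1/5)·log₂((1/5)/(1/30)) = 0.51699
  Q(2)·log₂(Q(2)/P(2)) = (1/5)·log₂((1/5)/(3/10)) = -0.11699
  Q(3)·log₂(Q(3)/P(3)) = (1/5)·log₂((1/5)/(1/10)) = 0.20000
  Q(4)·log₂(Q(4)/P(4)) = (1/5)·log₂((1/5)/(1/30)) = 0.51699
  Q(5)·log₂(Q(5)/P(5)) = (1/5)·log₂((1/5)/(8/15)) = -0.28301

D_KL(Q||P) = 0.51699 - 0.11699 + 0.20000 + 0.51699 - 0.28301 = 0.83398 ≈ 0.8340 bits

These are NOT equal (difference: 0.1762 bits). KL divergence is asymmetric: D_KL(P||Q) ≠ D_KL(Q||P) in general.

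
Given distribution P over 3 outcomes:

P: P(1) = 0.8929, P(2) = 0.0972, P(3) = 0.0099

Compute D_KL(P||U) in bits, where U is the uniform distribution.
1.0462 bits

U(i) = 1/3 for all i

D_KL(P||U) = Σ P(x) log₂(P(x) / (1/3))
           = Σ P(x) log₂(P(x)) + log₂(3)
           = log₂(3) - H(P)

H(P) = -Σ P(x) log₂(P(x)):
  -P(1)·log₂(P(1)) = -(0.8929)·log₂(0.8929) = 0.14593
  -P(2)·log₂(P(2)) = -(0.0972)·log₂(0.0972) = 0.32687
  -P(3)·log₂(P(3)) = -(0.0099)·log₂(0.0099) = 0.06592
H(P) = 0.14593 + 0.32687 + 0.06592 = 0.53872 bits

log₂(3) = 1.58496 bits

D_KL(P||U) = 1.58496 - 0.53872 = 1.04624 ≈ 1.0462 bits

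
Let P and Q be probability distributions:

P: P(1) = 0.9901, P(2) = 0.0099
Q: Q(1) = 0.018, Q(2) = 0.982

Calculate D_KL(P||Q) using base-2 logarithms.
5.6586 bits

D_KL(P||Q) = Σ P(x) log₂(P(x)/Q(x))

Computing term by term:
  P(1)·log₂(P(1)/Q(1)) = 0.9901·log₂(0.9901/0.018) = 5.72427
  P(2)·log₂(P(2)/Q(2)) = 0.0099·log₂(0.0099/0.982) = -0.06566

D_KL(P||Q) = 5.72427 - 0.06566 = 5.65861 ≈ 5.6586 bits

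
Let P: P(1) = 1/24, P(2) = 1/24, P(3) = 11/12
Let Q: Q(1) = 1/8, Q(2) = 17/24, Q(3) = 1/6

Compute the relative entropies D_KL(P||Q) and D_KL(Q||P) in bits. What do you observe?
D_KL(P||Q) = 2.0181 bits, D_KL(Q||P) = 2.6835 bits. The two directions give different values (D_KL(Q||P) exceeds D_KL(P||Q) by 0.6654 bits): KL divergence is asymmetric.

D_KL(P||Q) = Σ P(x) log₂(P(x)/Q(x))

Computing term by term:
  P(1)·log₂(P(1)/Q(1)) = (1/24)·log₂((1/24)/(1/8)) = -0.06604
  P(2)·log₂(P(2)/Q(2)) = (1/24)·log₂((1/24)/(17/24)) = -0.17031
  P(3)·log₂(P(3)/Q(3)) = (11/12)·log₂((11/12)/(1/6)) = 2.25448

D_KL(P||Q) = -0.06604 - 0.17031 + 2.25448 = 2.01813 ≈ 2.0181 bits

D_KL(Q||P) = Σ Q(x) log₂(Q(x)/P(x))

Computing term by term:
  Q(1)·log₂(Q(1)/P(1)) = (1/8)·log₂((1/8)/(1/24)) = 0.19812
  Q(2)·log₂(Q(2)/P(2)) = (17/24)·log₂((17/24)/(1/24)) = 2.89529
  Q(3)·log₂(Q(3)/P(3)) = (1/6)·log₂((1/6)/(11/12)) = -0.40991

D_KL(Q||P) = 0.19812 + 2.89529 - 0.40991 = 2.68350 ≈ 2.6835 bits

These are NOT equal (difference: 0.6654 bits). KL divergence is asymmetric: D_KL(P||Q) ≠ D_KL(Q||P) in general.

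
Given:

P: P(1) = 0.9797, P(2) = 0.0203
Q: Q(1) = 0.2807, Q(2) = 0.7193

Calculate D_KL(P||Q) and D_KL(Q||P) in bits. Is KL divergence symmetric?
D_KL(P||Q) = 1.6622 bits, D_KL(Q||P) = 3.1961 bits. No, KL divergence is not symmetric.

D_KL(P||Q) = Σ P(x) log₂(P(x)/Q(x))

Computing term by term:
  P(1)·log₂(P(1)/Q(1)) = 0.9797·log₂(0.9797/0.2807) = 1.76670
  P(2)·log₂(P(2)/Q(2)) = 0.0203·log₂(0.0203/0.7193) = -0.10448

D_KL(P||Q) = 1.76670 - 0.10448 = 1.66222 ≈ 1.6622 bits

D_KL(Q||P) = Σ Q(x) log₂(Q(x)/P(x))

Computing term by term:
  Q(1)·log₂(Q(1)/P(1)) = 0.2807·log₂(0.2807/0.9797) = -0.50619
  Q(2)·log₂(Q(2)/P(2)) = 0.7193·log₂(0.7193/0.0203) = 3.70227

D_KL(Q||P) = -0.50619 + 3.70227 = 3.19608 ≈ 3.1961 bits

These are NOT equal (difference: 1.5339 bits). KL divergence is asymmetric: D_KL(P||Q) ≠ D_KL(Q||P) in general.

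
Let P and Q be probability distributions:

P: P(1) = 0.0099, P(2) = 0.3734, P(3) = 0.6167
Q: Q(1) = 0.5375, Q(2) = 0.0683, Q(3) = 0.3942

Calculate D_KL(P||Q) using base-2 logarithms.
1.2562 bits

D_KL(P||Q) = Σ P(x) log₂(P(x)/Q(x))

Computing term by term:
  P(1)·log₂(P(1)/Q(1)) = 0.0099·log₂(0.0099/0.5375) = -0.05705
  P(2)·log₂(P(2)/Q(2)) = 0.3734·log₂(0.3734/0.0683) = 0.91512
  P(3)·log₂(P(3)/Q(3)) = 0.6167·log₂(0.6167/0.3942) = 0.39817

D_KL(P||Q) = -0.05705 + 0.91512 + 0.39817 = 1.25624 ≈ 1.2562 bits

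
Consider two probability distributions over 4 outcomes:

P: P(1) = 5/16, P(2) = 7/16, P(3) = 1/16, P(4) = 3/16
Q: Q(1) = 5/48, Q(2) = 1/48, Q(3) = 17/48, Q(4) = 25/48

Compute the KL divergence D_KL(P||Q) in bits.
1.9842 bits

D_KL(P||Q) = Σ P(x) log₂(P(x)/Q(x))

Computing term by term:
  P(1)·log₂(P(1)/Q(1)) = (5/16)·log₂((5/16)/(5/48)) = 0.49530
  P(2)·log₂(P(2)/Q(2)) = (7/16)·log₂((7/16)/(1/48)) = 1.92164
  P(3)·log₂(P(3)/Q(3)) = (1/16)·log₂((1/16)/(17/48)) = -0.15641
  P(4)·log₂(P(4)/Q(4)) = (3/16)·log₂((3/16)/(25/48)) = -0.27636

D_KL(P||Q) = 0.49530 + 1.92164 - 0.15641 - 0.27636 = 1.98417 ≈ 1.9842 bits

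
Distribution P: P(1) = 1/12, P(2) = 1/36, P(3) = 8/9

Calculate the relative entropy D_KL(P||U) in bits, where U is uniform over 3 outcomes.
0.9916 bits

U(i) = 1/3 for all i

D_KL(P||U) = Σ P(x) log₂(P(x) / (1/3))
           = Σ P(x) log₂(P(x)) + log₂(3)
           = log₂(3) - H(P)

H(P) = -Σ P(x) log₂(P(x)):
  -P(1)·log₂(P(1)) = -(1/12)·log₂(1/12) = 0.29875
  -P(2)·log₂(P(2)) = -(1/36)·log₂(1/36) = 0.14361
  -P(3)·log₂(P(3)) = -(8/9)·log₂(8/9) = 0.15104
H(P) = 0.29875 + 0.14361 + 0.15104 = 0.59340 bits

log₂(3) = 1.58496 bits

D_KL(P||U) = 1.58496 - 0.59340 = 0.99156 ≈ 0.9916 bits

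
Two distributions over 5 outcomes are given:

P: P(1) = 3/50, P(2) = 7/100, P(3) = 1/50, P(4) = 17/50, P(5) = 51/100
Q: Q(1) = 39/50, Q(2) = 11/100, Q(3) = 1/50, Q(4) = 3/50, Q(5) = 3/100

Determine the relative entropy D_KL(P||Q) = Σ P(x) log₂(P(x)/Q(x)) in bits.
2.6678 bits

D_KL(P||Q) = Σ P(x) log₂(P(x)/Q(x))

Computing term by term:
  P(1)·log₂(P(1)/Q(1)) = (3/50)·log₂((3/50)/(39/50)) = -0.22203
  P(2)·log₂(P(2)/Q(2)) = (7/100)·log₂((7/100)/(11/100)) = -0.04565
  P(3)·log₂(P(3)/Q(3)) = (1/50)·log₂((1/50)/(1/50)) = 0.00000
  P(4)·log₂(P(4)/Q(4)) = (17/50)·log₂((17/50)/(3/50)) = 0.85085
  P(5)·log₂(P(5)/Q(5)) = (51/100)·log₂((51/100)/(3/100)) = 2.08461

D_KL(P||Q) = -0.22203 - 0.04565 + 0.00000 + 0.85085 + 2.08461 = 2.66778 ≈ 2.6678 bits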